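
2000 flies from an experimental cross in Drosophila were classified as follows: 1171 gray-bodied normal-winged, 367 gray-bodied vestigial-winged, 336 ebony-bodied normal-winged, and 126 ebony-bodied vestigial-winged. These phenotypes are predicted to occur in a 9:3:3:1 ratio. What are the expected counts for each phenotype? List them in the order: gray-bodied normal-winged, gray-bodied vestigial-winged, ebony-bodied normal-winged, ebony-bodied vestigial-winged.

The 9:3:3:1 ratio has 16 parts, so with N = 2000 the expected counts are:
  gray-bodied normal-winged: 2000 × 9/16 = 1125
  gray-bodied vestigial-winged: 2000 × 3/16 = 375
  ebony-bodied normal-winged: 2000 × 3/16 = 375
  ebony-bodied vestigial-winged: 2000 × 1/16 = 125

1125, 375, 375, 125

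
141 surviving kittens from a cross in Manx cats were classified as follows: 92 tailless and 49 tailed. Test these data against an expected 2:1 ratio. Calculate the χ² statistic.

0.128

Total ratio parts = 3. Expected numbers out of 141:
  tailless: 141 × 2/3 = 94
  tailed: 141 × 1/3 = 47
χ² = Σ (O − E)² / E
  tailless: (92 − 94)² / 94 = 0.0426
  tailed: (49 − 47)² / 47 = 0.0851
χ² = 0.0426 + 0.0851 = 0.1277 ≈ 0.128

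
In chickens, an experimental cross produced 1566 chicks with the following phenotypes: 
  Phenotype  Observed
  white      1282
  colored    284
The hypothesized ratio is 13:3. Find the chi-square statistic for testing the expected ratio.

0.388

Under the 13:3 hypothesis (Σ ratio = 16, N = 1566):
  white: 1566 × 13/16 = 1272.375
  colored: 1566 × 3/16 = 293.625
χ² = Σ (O − E)² / E
  white: (1282 − 1272.375)² / 1272.375 = 0.0728
  colored: (284 − 293.625)² / 293.625 = 0.3155
χ² = 0.0728 + 0.3155 = 0.3883 ≈ 0.388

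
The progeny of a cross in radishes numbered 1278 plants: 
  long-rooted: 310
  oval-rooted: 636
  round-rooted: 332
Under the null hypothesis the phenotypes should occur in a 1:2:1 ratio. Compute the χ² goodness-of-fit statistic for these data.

Under the 1:2:1 hypothesis (Σ ratio = 4, N = 1278):
  long-rooted: 1278 × 1/4 = 319.5
  oval-rooted: 1278 × 2/4 = 639
  round-rooted: 1278 × 1/4 = 319.5
χ² = Σ (O − E)² / E
  long-rooted: (310 − 319.5)² / 319.5 = 0.2825
  oval-rooted: (636 − 639)² / 639 = 0.0141
  round-rooted: (332 − 319.5)² / 319.5 = 0.4890
χ² = 0.2825 + 0.0141 + 0.4890 = 0.7856 ≈ 0.786

0.786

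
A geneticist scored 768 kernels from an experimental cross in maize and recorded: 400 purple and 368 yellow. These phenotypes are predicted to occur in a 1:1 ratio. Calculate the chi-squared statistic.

1.333

Under the 1:1 hypothesis (Σ ratio = 2, N = 768):
  purple: 768 × 1/2 = 384
  yellow: 768 × 1/2 = 384
χ² = Σ (O − E)² / E
  purple: (400 − 384)² / 384 = 0.6667
  yellow: (368 − 384)² / 384 = 0.6667
χ² = 0.6667 + 0.6667 = 1.3334 ≈ 1.333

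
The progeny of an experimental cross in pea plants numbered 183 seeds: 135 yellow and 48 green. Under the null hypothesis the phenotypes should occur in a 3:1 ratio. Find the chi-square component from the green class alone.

0.111

Expected counts for N = 183 under a 3:1 ratio (total parts = 4):
  yellow: 183 × 3/4 = 137.25
  green: 183 × 1/4 = 45.75
Contribution of green: (48 − 45.75)² / 45.75 = 0.1107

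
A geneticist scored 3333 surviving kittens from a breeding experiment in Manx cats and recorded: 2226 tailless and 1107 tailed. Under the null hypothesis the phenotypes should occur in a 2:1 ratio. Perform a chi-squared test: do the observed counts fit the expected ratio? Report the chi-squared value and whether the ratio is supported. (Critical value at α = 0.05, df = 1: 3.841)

0.022; consistent

Total ratio parts = 3. Expected numbers out of 3333:
  tailless: 3333 × 2/3 = 2222
  tailed: 3333 × 1/3 = 1111
χ² = Σ (O − E)² / E
  tailless: (2226 − 2222)² / 2222 = 0.0072
  tailed: (1107 − 1111)² / 1111 = 0.0144
χ² = 0.0072 + 0.0144 = 0.0216 ≈ 0.022
Degrees of freedom = 2 − 1 = 1; critical value at α = 0.05 is 3.841.
Since 0.022 < 3.841, we fail to reject the null hypothesis — the data are consistent with the 2:1 ratio.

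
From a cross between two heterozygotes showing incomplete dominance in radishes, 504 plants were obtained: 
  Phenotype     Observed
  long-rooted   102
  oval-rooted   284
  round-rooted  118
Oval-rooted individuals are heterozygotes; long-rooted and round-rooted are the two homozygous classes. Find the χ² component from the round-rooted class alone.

With incomplete dominance, a heterozygote × heterozygote cross gives a 1:2:1 phenotypic ratio.
Expected counts for N = 504 under a 1:2:1 ratio (total parts = 4):
  long-rooted: 504 × 1/4 = 126
  oval-rooted: 504 × 2/4 = 252
  round-rooted: 504 × 1/4 = 126
Contribution of round-rooted: (118 − 126)² / 126 = 0.5079

0.508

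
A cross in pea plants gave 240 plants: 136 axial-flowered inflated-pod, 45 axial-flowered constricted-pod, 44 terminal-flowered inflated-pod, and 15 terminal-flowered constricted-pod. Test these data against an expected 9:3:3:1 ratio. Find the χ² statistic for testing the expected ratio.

0.030

Total ratio parts = 16. Expected numbers out of 240:
  axial-flowered inflated-pod: 240 × 9/16 = 135
  axial-flowered constricted-pod: 240 × 3/16 = 45
  terminal-flowered inflated-pod: 240 × 3/16 = 45
  terminal-flowered constricted-pod: 240 × 1/16 = 15
χ² = Σ (O − E)² / E
  axial-flowered inflated-pod: (136 − 135)² / 135 = 0.0074
  axial-flowered constricted-pod: (45 − 45)² / 45 = 0.0000
  terminal-flowered inflated-pod: (44 − 45)² / 45 = 0.0222
  terminal-flowered constricted-pod: (15 − 15)² / 15 = 0.0000
χ² = 0.0074 + 0.0000 + 0.0222 + 0.0000 = 0.0296 ≈ 0.030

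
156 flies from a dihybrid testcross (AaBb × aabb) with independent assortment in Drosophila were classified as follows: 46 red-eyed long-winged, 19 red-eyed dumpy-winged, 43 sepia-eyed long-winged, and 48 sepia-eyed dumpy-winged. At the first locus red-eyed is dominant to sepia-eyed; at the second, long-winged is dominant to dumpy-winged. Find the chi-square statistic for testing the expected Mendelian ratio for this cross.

14.000

A dihybrid testcross with independent assortment gives a 1:1:1:1 ratio.
Total ratio parts = 4. Expected numbers out of 156:
  red-eyed long-winged: 156 × 1/4 = 39
  red-eyed dumpy-winged: 156 × 1/4 = 39
  sepia-eyed long-winged: 156 × 1/4 = 39
  sepia-eyed dumpy-winged: 156 × 1/4 = 39
χ² = Σ (O − E)² / E
  red-eyed long-winged: (46 − 39)² / 39 = 1.2564
  red-eyed dumpy-winged: (19 − 39)² / 39 = 10.2564
  sepia-eyed long-winged: (43 − 39)² / 39 = 0.4103
  sepia-eyed dumpy-winged: (48 − 39)² / 39 = 2.0769
χ² = 1.2564 + 10.2564 + 0.4103 + 2.0769 = 14.000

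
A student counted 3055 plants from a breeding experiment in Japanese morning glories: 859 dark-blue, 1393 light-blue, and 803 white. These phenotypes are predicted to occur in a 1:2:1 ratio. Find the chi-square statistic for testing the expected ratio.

25.739

Under the 1:2:1 hypothesis (Σ ratio = 4, N = 3055):
  dark-blue: 3055 × 1/4 = 763.75
  light-blue: 3055 × 2/4 = 1527.5
  white: 3055 × 1/4 = 763.75
χ² = Σ (O − E)² / E
  dark-blue: (859 − 763.75)² / 763.75 = 11.8790
  light-blue: (1393 − 1527.5)² / 1527.5 = 11.8430
  white: (803 − 763.75)² / 763.75 = 2.0171
χ² = 11.8790 + 11.8430 + 2.0171 = 25.7391 ≈ 25.739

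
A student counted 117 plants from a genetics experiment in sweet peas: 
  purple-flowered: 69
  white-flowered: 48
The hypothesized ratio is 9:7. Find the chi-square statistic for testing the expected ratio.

0.353

Total ratio parts = 16. Expected numbers out of 117:
  purple-flowered: 117 × 9/16 = 65.8125
  white-flowered: 117 × 7/16 = 51.1875
χ² = Σ (O − E)² / E
  purple-flowered: (69 − 65.8125)² / 65.8125 = 0.1544
  white-flowered: (48 − 51.1875)² / 51.1875 = 0.1985
χ² = 0.1544 + 0.1985 = 0.3529 ≈ 0.353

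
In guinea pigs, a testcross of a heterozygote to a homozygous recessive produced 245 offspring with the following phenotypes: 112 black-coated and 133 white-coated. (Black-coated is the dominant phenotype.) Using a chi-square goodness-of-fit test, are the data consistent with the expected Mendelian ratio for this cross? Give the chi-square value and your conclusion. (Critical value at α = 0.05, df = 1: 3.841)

1.800; consistent

A testcross of a heterozygote (Aa × aa) gives a 1:1 phenotypic ratio.
The 1:1 ratio has 2 parts, so with N = 245 the expected counts are:
  black-coated: 245 × 1/2 = 122.5
  white-coated: 245 × 1/2 = 122.5
χ² = Σ (O − E)² / E
  black-coated: (112 − 122.5)² / 122.5 = 0.9000
  white-coated: (133 − 122.5)² / 122.5 = 0.9000
χ² = 0.9000 + 0.9000 = 1.800
Degrees of freedom = 2 − 1 = 1; critical value at α = 0.05 is 3.841.
Since 1.800 < 3.841, we fail to reject the null hypothesis — the data are consistent with the 1:1 ratio.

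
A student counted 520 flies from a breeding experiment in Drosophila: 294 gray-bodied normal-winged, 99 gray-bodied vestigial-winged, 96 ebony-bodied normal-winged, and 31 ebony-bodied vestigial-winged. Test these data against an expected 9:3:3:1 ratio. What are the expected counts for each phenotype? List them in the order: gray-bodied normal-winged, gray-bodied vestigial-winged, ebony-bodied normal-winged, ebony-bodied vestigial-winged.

292.5, 97.5, 97.5, 32.5

The 9:3:3:1 ratio has 16 parts, so with N = 520 the expected counts are:
  gray-bodied normal-winged: 520 × 9/16 = 292.5
  gray-bodied vestigial-winged: 520 × 3/16 = 97.5
  ebony-bodied normal-winged: 520 × 3/16 = 97.5
  ebony-bodied vestigial-winged: 520 × 1/16 = 32.5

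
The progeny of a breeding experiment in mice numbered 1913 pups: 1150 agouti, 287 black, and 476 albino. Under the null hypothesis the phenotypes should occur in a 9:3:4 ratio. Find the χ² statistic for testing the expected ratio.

The 9:3:4 ratio has 16 parts, so with N = 1913 the expected counts are:
  agouti: 1913 × 9/16 = 1076.0625
  black: 1913 × 3/16 = 358.6875
  albino: 1913 × 4/16 = 478.25
χ² = Σ (O − E)² / E
  agouti: (1150 − 1076.0625)² / 1076.0625 = 5.0803
  black: (287 − 358.6875)² / 358.6875 = 14.3275
  albino: (476 − 478.25)² / 478.25 = 0.0106
χ² = 5.0803 + 14.3275 + 0.0106 = 19.4184 ≈ 19.418

19.418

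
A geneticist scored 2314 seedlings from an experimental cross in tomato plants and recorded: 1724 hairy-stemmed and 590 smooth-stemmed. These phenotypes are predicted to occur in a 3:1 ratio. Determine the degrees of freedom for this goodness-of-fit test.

A goodness-of-fit test with 2 phenotype classes has df = 2 − 1 = 1.

1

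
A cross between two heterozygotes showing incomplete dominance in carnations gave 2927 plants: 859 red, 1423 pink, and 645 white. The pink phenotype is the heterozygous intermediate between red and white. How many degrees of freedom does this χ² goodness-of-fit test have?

2

With incomplete dominance, a heterozygote × heterozygote cross gives a 1:2:1 phenotypic ratio.
A goodness-of-fit test with 3 phenotype classes has df = 3 − 1 = 2.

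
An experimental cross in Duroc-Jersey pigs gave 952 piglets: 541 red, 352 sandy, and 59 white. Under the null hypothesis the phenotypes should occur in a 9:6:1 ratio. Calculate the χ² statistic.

0.131

Under the 9:6:1 hypothesis (Σ ratio = 16, N = 952):
  red: 952 × 9/16 = 535.5
  sandy: 952 × 6/16 = 357
  white: 952 × 1/16 = 59.5
χ² = Σ (O − E)² / E
  red: (541 − 535.5)² / 535.5 = 0.0565
  sandy: (352 − 357)² / 357 = 0.0700
  white: (59 − 59.5)² / 59.5 = 0.0042
χ² = 0.0565 + 0.0700 + 0.0042 = 0.1307 ≈ 0.131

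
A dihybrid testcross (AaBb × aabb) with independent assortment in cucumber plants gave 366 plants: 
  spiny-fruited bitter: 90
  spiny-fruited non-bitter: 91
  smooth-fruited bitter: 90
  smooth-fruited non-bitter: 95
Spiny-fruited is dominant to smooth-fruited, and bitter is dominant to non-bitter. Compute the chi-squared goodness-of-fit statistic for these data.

A dihybrid testcross with independent assortment gives a 1:1:1:1 ratio.
The 1:1:1:1 ratio has 4 parts, so with N = 366 the expected counts are:
  spiny-fruited bitter: 366 × 1/4 = 91.5
  spiny-fruited non-bitter: 366 × 1/4 = 91.5
  smooth-fruited bitter: 366 × 1/4 = 91.5
  smooth-fruited non-bitter: 366 × 1/4 = 91.5
χ² = Σ (O − E)² / E
  spiny-fruited bitter: (90 − 91.5)² / 91.5 = 0.0246
  spiny-fruited non-bitter: (91 − 91.5)² / 91.5 = 0.0027
  smooth-fruited bitter: (90 − 91.5)² / 91.5 = 0.0246
  smooth-fruited non-bitter: (95 − 91.5)² / 91.5 = 0.1339
χ² = 0.0246 + 0.0027 + 0.0246 + 0.1339 = 0.1858 ≈ 0.186

0.186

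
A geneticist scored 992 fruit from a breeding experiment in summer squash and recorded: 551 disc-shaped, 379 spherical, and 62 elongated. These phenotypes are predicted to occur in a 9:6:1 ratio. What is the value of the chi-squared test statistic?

0.220

Under the 9:6:1 hypothesis (Σ ratio = 16, N = 992):
  disc-shaped: 992 × 9/16 = 558
  spherical: 992 × 6/16 = 372
  elongated: 992 × 1/16 = 62
χ² = Σ (O − E)² / E
  disc-shaped: (551 − 558)² / 558 = 0.0878
  spherical: (379 − 372)² / 372 = 0.1317
  elongated: (62 − 62)² / 62 = 0.0000
χ² = 0.0878 + 0.1317 + 0.0000 = 0.2195 ≈ 0.220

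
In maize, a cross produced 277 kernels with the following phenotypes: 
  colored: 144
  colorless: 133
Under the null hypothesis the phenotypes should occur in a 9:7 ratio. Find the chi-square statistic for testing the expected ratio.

2.047

Total ratio parts = 16. Expected numbers out of 277:
  colored: 277 × 9/16 = 155.8125
  colorless: 277 × 7/16 = 121.1875
χ² = Σ (O − E)² / E
  colored: (144 − 155.8125)² / 155.8125 = 0.8955
  colorless: (133 − 121.1875)² / 121.1875 = 1.1514
χ² = 0.8955 + 1.1514 = 2.0469 ≈ 2.047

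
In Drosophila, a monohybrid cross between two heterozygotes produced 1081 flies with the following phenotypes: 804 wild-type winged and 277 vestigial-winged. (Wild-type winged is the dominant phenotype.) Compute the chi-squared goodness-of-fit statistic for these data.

For a monohybrid cross between heterozygotes with complete dominance, the expected phenotypic ratio is 3:1.
Under the 3:1 hypothesis (Σ ratio = 4, N = 1081):
  wild-type winged: 1081 × 3/4 = 810.75
  vestigial-winged: 1081 × 1/4 = 270.25
χ² = Σ (O − E)² / E
  wild-type winged: (804 − 810.75)² / 810.75 = 0.0562
  vestigial-winged: (277 − 270.25)² / 270.25 = 0.1686
χ² = 0.0562 + 0.1686 = 0.2248 ≈ 0.225

0.225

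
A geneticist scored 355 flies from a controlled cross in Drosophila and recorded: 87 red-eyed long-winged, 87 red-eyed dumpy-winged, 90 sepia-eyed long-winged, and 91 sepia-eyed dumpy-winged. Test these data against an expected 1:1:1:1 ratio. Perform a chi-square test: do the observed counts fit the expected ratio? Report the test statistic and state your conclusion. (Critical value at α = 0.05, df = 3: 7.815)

Expected counts for N = 355 under a 1:1:1:1 ratio (total parts = 4):
  red-eyed long-winged: 355 × 1/4 = 88.75
  red-eyed dumpy-winged: 355 × 1/4 = 88.75
  sepia-eyed long-winged: 355 × 1/4 = 88.75
  sepia-eyed dumpy-winged: 355 × 1/4 = 88.75
χ² = Σ (O − E)² / E
  red-eyed long-winged: (87 − 88.75)² / 88.75 = 0.0345
  red-eyed dumpy-winged: (87 − 88.75)² / 88.75 = 0.0345
  sepia-eyed long-winged: (90 − 88.75)² / 88.75 = 0.0176
  sepia-eyed dumpy-winged: (91 − 88.75)² / 88.75 = 0.0570
χ² = 0.0345 + 0.0345 + 0.0176 + 0.0570 = 0.1436 ≈ 0.144
Degrees of freedom = 4 − 1 = 3; critical value at α = 0.05 is 7.815.
Since 0.144 < 7.815, we fail to reject the null hypothesis — the data are consistent with the 1:1:1:1 ratio.

0.144; consistent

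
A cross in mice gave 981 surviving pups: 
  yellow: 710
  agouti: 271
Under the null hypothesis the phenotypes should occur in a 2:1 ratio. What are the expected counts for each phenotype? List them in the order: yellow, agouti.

Total ratio parts = 3. Expected numbers out of 981:
  yellow: 981 × 2/3 = 654
  agouti: 981 × 1/3 = 327

654, 327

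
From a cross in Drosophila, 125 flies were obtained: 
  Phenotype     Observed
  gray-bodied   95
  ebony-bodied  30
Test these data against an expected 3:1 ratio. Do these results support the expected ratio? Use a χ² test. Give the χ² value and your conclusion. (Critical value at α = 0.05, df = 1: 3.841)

0.067; consistent

Expected counts for N = 125 under a 3:1 ratio (total parts = 4):
  gray-bodied: 125 × 3/4 = 93.75
  ebony-bodied: 125 × 1/4 = 31.25
χ² = Σ (O − E)² / E
  gray-bodied: (95 − 93.75)² / 93.75 = 0.0167
  ebony-bodied: (30 − 31.25)² / 31.25 = 0.0500
χ² = 0.0167 + 0.0500 = 0.0667 ≈ 0.067
Degrees of freedom = 2 − 1 = 1; critical value at α = 0.05 is 3.841.
Since 0.067 < 3.841, we fail to reject the null hypothesis — the data are consistent with the 3:1 ratio.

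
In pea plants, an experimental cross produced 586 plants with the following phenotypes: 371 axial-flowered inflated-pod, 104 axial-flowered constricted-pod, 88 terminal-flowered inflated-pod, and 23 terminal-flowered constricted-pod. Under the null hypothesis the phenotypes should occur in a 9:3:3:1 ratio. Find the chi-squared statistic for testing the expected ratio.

14.931

Expected counts for N = 586 under a 9:3:3:1 ratio (total parts = 16):
  axial-flowered inflated-pod: 586 × 9/16 = 329.625
  axial-flowered constricted-pod: 586 × 3/16 = 109.875
  terminal-flowered inflated-pod: 586 × 3/16 = 109.875
  terminal-flowered constricted-pod: 586 × 1/16 = 36.625
χ² = Σ (O − E)² / E
  axial-flowered inflated-pod: (371 − 329.625)² / 329.625 = 5.1934
  axial-flowered constricted-pod: (104 − 109.875)² / 109.875 = 0.3141
  terminal-flowered inflated-pod: (88 − 109.875)² / 109.875 = 4.3551
  terminal-flowered constricted-pod: (23 − 36.625)² / 36.625 = 5.0687
χ² = 5.1934 + 0.3141 + 4.3551 + 5.0687 = 14.9313 ≈ 14.931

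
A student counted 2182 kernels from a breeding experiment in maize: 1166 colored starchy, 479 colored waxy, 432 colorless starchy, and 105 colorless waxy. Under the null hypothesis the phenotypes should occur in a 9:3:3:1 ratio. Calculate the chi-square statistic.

23.500

Total ratio parts = 16. Expected numbers out of 2182:
  colored starchy: 2182 × 9/16 = 1227.375
  colored waxy: 2182 × 3/16 = 409.125
  colorless starchy: 2182 × 3/16 = 409.125
  colorless waxy: 2182 × 1/16 = 136.375
χ² = Σ (O − E)² / E
  colored starchy: (1166 − 1227.375)² / 1227.375 = 3.0691
  colored waxy: (479 − 409.125)² / 409.125 = 11.9340
  colorless starchy: (432 − 409.125)² / 409.125 = 1.2790
  colorless waxy: (105 − 136.375)² / 136.375 = 7.2183
χ² = 3.0691 + 11.9340 + 1.2790 + 7.2183 = 23.5004 ≈ 23.500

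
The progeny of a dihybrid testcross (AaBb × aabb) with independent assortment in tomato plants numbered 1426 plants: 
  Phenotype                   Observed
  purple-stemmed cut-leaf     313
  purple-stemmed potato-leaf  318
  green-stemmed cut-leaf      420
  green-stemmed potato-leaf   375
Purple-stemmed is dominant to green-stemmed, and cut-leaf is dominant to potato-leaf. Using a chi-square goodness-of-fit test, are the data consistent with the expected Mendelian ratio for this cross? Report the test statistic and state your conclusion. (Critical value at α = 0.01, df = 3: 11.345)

21.736; not consistent

A dihybrid testcross with independent assortment gives a 1:1:1:1 ratio.
Total ratio parts = 4. Expected numbers out of 1426:
  purple-stemmed cut-leaf: 1426 × 1/4 = 356.5
  purple-stemmed potato-leaf: 1426 × 1/4 = 356.5
  green-stemmed cut-leaf: 1426 × 1/4 = 356.5
  green-stemmed potato-leaf: 1426 × 1/4 = 356.5
χ² = Σ (O − E)² / E
  purple-stemmed cut-leaf: (313 − 356.5)² / 356.5 = 5.3079
  purple-stemmed potato-leaf: (318 − 356.5)² / 356.5 = 4.1578
  green-stemmed cut-leaf: (420 − 356.5)² / 356.5 = 11.3107
  green-stemmed potato-leaf: (375 − 356.5)² / 356.5 = 0.9600
χ² = 5.3079 + 4.1578 + 11.3107 + 0.9600 = 21.7364 ≈ 21.736
Degrees of freedom = 4 − 1 = 3; critical value at α = 0.01 is 11.345.
Since 21.736 > 11.345, we reject the null hypothesis — the data do not fit the 1:1:1:1 ratio.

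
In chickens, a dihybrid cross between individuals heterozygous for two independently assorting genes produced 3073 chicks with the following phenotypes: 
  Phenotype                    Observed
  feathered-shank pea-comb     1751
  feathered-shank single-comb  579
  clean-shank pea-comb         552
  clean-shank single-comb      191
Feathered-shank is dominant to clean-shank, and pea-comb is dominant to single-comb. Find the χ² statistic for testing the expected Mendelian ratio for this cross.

1.326

A dihybrid F₂ with independent assortment and complete dominance at both loci gives a 9:3:3:1 phenotypic ratio.
Expected counts for N = 3073 under a 9:3:3:1 ratio (total parts = 16):
  feathered-shank pea-comb: 3073 × 9/16 = 1728.5625
  feathered-shank single-comb: 3073 × 3/16 = 576.1875
  clean-shank pea-comb: 3073 × 3/16 = 576.1875
  clean-shank single-comb: 3073 × 1/16 = 192.0625
χ² = Σ (O − E)² / E
  feathered-shank pea-comb: (1751 − 1728.5625)² / 1728.5625 = 0.2912
  feathered-shank single-comb: (579 − 576.1875)² / 576.1875 = 0.0137
  clean-shank pea-comb: (552 − 576.1875)² / 576.1875 = 1.0154
  clean-shank single-comb: (191 − 192.0625)² / 192.0625 = 0.0059
χ² = 0.2912 + 0.0137 + 1.0154 + 0.0059 = 1.3262 ≈ 1.326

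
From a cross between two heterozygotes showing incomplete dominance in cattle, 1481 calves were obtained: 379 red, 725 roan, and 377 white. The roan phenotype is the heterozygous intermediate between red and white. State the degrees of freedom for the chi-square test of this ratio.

2

With incomplete dominance, a heterozygote × heterozygote cross gives a 1:2:1 phenotypic ratio.
A goodness-of-fit test with 3 phenotype classes has df = 3 − 1 = 2.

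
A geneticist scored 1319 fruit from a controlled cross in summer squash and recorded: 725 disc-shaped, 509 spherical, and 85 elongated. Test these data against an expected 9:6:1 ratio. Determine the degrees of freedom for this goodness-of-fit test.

2

A goodness-of-fit test with 3 phenotype classes has df = 3 − 1 = 2.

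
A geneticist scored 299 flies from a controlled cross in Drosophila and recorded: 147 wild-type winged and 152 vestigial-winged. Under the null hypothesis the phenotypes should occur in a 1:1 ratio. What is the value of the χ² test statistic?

0.084

Expected counts for N = 299 under a 1:1 ratio (total parts = 2):
  wild-type winged: 299 × 1/2 = 149.5
  vestigial-winged: 299 × 1/2 = 149.5
χ² = Σ (O − E)² / E
  wild-type winged: (147 − 149.5)² / 149.5 = 0.0418
  vestigial-winged: (152 − 149.5)² / 149.5 = 0.0418
χ² = 0.0418 + 0.0418 = 0.0836 ≈ 0.084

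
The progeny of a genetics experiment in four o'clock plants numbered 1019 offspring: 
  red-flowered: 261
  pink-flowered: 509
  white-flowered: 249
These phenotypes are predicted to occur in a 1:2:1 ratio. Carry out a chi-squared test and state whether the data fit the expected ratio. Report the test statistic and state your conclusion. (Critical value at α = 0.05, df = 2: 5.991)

0.284; consistent

Under the 1:2:1 hypothesis (Σ ratio = 4, N = 1019):
  red-flowered: 1019 × 1/4 = 254.75
  pink-flowered: 1019 × 2/4 = 509.5
  white-flowered: 1019 × 1/4 = 254.75
χ² = Σ (O − E)² / E
  red-flowered: (261 − 254.75)² / 254.75 = 0.1533
  pink-flowered: (509 − 509.5)² / 509.5 = 0.0005
  white-flowered: (249 − 254.75)² / 254.75 = 0.1298
χ² = 0.1533 + 0.0005 + 0.1298 = 0.2836 ≈ 0.284
Degrees of freedom = 3 − 1 = 2; critical value at α = 0.05 is 5.991.
Since 0.284 < 5.991, we fail to reject the null hypothesis — the data are consistent with the 1:2:1 ratio.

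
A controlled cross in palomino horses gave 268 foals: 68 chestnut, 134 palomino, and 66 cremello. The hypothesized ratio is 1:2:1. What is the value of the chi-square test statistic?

Expected counts for N = 268 under a 1:2:1 ratio (total parts = 4):
  chestnut: 268 × 1/4 = 67
  palomino: 268 × 2/4 = 134
  cremello: 268 × 1/4 = 67
χ² = Σ (O − E)² / E
  chestnut: (68 − 67)² / 67 = 0.0149
  palomino: (134 − 134)² / 134 = 0.0000
  cremello: (66 − 67)² / 67 = 0.0149
χ² = 0.0149 + 0.0000 + 0.0149 = 0.0298 ≈ 0.030

0.030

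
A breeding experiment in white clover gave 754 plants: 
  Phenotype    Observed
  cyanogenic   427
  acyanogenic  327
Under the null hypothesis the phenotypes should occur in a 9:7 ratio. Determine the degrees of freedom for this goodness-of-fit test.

A goodness-of-fit test with 2 phenotype classes has df = 2 − 1 = 1.

1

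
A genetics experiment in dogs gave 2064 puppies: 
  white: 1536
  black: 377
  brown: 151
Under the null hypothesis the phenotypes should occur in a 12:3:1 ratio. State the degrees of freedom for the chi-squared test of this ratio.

2

A goodness-of-fit test with 3 phenotype classes has df = 3 − 1 = 2.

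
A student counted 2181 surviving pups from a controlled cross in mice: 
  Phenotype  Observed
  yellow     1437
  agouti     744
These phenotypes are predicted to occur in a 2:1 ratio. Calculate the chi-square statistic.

Under the 2:1 hypothesis (Σ ratio = 3, N = 2181):
  yellow: 2181 × 2/3 = 1454
  agouti: 2181 × 1/3 = 727
χ² = Σ (O − E)² / E
  yellow: (1437 − 1454)² / 1454 = 0.1988
  agouti: (744 − 727)² / 727 = 0.3975
χ² = 0.1988 + 0.3975 = 0.5963 ≈ 0.596

0.596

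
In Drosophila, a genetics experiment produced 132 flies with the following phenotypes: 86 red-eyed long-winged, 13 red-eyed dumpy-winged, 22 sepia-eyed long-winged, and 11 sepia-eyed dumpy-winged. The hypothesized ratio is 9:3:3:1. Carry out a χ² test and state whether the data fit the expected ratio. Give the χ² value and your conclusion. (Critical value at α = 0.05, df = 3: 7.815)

The 9:3:3:1 ratio has 16 parts, so with N = 132 the expected counts are:
  red-eyed long-winged: 132 × 9/16 = 74.25
  red-eyed dumpy-winged: 132 × 3/16 = 24.75
  sepia-eyed long-winged: 132 × 3/16 = 24.75
  sepia-eyed dumpy-winged: 132 × 1/16 = 8.25
χ² = Σ (O − E)² / E
  red-eyed long-winged: (86 − 74.25)² / 74.25 = 1.8594
  red-eyed dumpy-winged: (13 − 24.75)² / 24.75 = 5.5783
  sepia-eyed long-winged: (22 − 24.75)² / 24.75 = 0.3056
  sepia-eyed dumpy-winged: (11 − 8.25)² / 8.25 = 0.9167
χ² = 1.8594 + 5.5783 + 0.3056 + 0.9167 = 8.660
Degrees of freedom = 4 − 1 = 3; critical value at α = 0.05 is 7.815.
Since 8.660 > 7.815, we reject the null hypothesis — the data do not fit the 9:3:3:1 ratio.

8.660; not consistent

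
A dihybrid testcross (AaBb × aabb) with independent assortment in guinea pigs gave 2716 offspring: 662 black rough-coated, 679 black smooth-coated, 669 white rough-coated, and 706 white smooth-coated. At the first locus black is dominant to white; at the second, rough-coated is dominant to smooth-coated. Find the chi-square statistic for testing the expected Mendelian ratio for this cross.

1.647

A dihybrid testcross with independent assortment gives a 1:1:1:1 ratio.
Under the 1:1:1:1 hypothesis (Σ ratio = 4, N = 2716):
  black rough-coated: 2716 × 1/4 = 679
  black smooth-coated: 2716 × 1/4 = 679
  white rough-coated: 2716 × 1/4 = 679
  white smooth-coated: 2716 × 1/4 = 679
χ² = Σ (O − E)² / E
  black rough-coated: (662 − 679)² / 679 = 0.4256
  black smooth-coated: (679 − 679)² / 679 = 0.0000
  white rough-coated: (669 − 679)² / 679 = 0.1473
  white smooth-coated: (706 − 679)² / 679 = 1.0736
χ² = 0.4256 + 0.0000 + 0.1473 + 1.0736 = 1.6465 ≈ 1.647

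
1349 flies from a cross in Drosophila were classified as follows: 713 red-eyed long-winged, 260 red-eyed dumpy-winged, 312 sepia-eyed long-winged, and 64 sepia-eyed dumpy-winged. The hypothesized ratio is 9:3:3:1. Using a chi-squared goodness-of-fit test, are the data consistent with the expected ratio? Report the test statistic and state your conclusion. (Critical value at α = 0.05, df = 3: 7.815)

21.648; not consistent

Expected counts for N = 1349 under a 9:3:3:1 ratio (total parts = 16):
  red-eyed long-winged: 1349 × 9/16 = 758.8125
  red-eyed dumpy-winged: 1349 × 3/16 = 252.9375
  sepia-eyed long-winged: 1349 × 3/16 = 252.9375
  sepia-eyed dumpy-winged: 1349 × 1/16 = 84.3125
χ² = Σ (O − E)² / E
  red-eyed long-winged: (713 − 758.8125)² / 758.8125 = 2.7659
  red-eyed dumpy-winged: (260 − 252.9375)² / 252.9375 = 0.1972
  sepia-eyed long-winged: (312 − 252.9375)² / 252.9375 = 13.7915
  sepia-eyed dumpy-winged: (64 − 84.3125)² / 84.3125 = 4.8937
χ² = 2.7659 + 0.1972 + 13.7915 + 4.8937 = 21.6483 ≈ 21.648
Degrees of freedom = 4 − 1 = 3; critical value at α = 0.05 is 7.815.
Since 21.648 > 7.815, we reject the null hypothesis — the data do not fit the 9:3:3:1 ratio.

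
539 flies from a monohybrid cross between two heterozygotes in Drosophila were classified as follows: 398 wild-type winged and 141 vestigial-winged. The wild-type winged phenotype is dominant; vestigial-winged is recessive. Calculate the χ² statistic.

For a monohybrid cross between heterozygotes with complete dominance, the expected phenotypic ratio is 3:1.
Total ratio parts = 4. Expected numbers out of 539:
  wild-type winged: 539 × 3/4 = 404.25
  vestigial-winged: 539 × 1/4 = 134.75
χ² = Σ (O − E)² / E
  wild-type winged: (398 − 404.25)² / 404.25 = 0.0966
  vestigial-winged: (141 − 134.75)² / 134.75 = 0.2899
χ² = 0.0966 + 0.2899 = 0.3865 ≈ 0.387

0.387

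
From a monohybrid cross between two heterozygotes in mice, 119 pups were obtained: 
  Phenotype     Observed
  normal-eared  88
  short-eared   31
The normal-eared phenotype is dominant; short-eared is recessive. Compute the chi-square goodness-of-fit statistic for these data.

For a monohybrid cross between heterozygotes with complete dominance, the expected phenotypic ratio is 3:1.
The 3:1 ratio has 4 parts, so with N = 119 the expected counts are:
  normal-eared: 119 × 3/4 = 89.25
  short-eared: 119 × 1/4 = 29.75
χ² = Σ (O − E)² / E
  normal-eared: (88 − 89.25)² / 89.25 = 0.0175
  short-eared: (31 − 29.75)² / 29.75 = 0.0525
χ² = 0.0175 + 0.0525 = 0.070

0.070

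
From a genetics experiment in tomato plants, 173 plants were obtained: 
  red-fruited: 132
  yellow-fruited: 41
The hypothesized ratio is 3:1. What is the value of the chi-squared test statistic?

Expected counts for N = 173 under a 3:1 ratio (total parts = 4):
  red-fruited: 173 × 3/4 = 129.75
  yellow-fruited: 173 × 1/4 = 43.25
χ² = Σ (O − E)² / E
  red-fruited: (132 − 129.75)² / 129.75 = 0.0390
  yellow-fruited: (41 − 43.25)² / 43.25 = 0.1171
χ² = 0.0390 + 0.1171 = 0.1561 ≈ 0.156

0.156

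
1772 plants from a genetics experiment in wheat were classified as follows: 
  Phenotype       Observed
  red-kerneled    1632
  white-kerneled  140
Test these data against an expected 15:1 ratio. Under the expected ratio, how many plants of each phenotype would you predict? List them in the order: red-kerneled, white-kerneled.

Expected counts for N = 1772 under a 15:1 ratio (total parts = 16):
  red-kerneled: 1772 × 15/16 = 1661.25
  white-kerneled: 1772 × 1/16 = 110.75

1661.25, 110.75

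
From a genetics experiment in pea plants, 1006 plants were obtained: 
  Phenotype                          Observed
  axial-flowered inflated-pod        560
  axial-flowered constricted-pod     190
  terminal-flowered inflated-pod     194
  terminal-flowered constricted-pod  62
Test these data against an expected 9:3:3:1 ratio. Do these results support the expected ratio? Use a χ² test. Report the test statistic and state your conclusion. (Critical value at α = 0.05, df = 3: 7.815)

Under the 9:3:3:1 hypothesis (Σ ratio = 16, N = 1006):
  axial-flowered inflated-pod: 1006 × 9/16 = 565.875
  axial-flowered constricted-pod: 1006 × 3/16 = 188.625
  terminal-flowered inflated-pod: 1006 × 3/16 = 188.625
  terminal-flowered constricted-pod: 1006 × 1/16 = 62.875
χ² = Σ (O − E)² / E
  axial-flowered inflated-pod: (560 − 565.875)² / 565.875 = 0.0610
  axial-flowered constricted-pod: (190 − 188.625)² / 188.625 = 0.0100
  terminal-flowered inflated-pod: (194 − 188.625)² / 188.625 = 0.1532
  terminal-flowered constricted-pod: (62 − 62.875)² / 62.875 = 0.0122
χ² = 0.0610 + 0.0100 + 0.1532 + 0.0122 = 0.2364 ≈ 0.236
Degrees of freedom = 4 − 1 = 3; critical value at α = 0.05 is 7.815.
Since 0.236 < 7.815, we fail to reject the null hypothesis — the data are consistent with the 9:3:3:1 ratio.

0.236; consistent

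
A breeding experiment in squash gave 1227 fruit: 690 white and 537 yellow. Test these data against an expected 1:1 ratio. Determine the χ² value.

19.078

Under the 1:1 hypothesis (Σ ratio = 2, N = 1227):
  white: 1227 × 1/2 = 613.5
  yellow: 1227 × 1/2 = 613.5
χ² = Σ (O − E)² / E
  white: (690 − 613.5)² / 613.5 = 9.5391
  yellow: (537 − 613.5)² / 613.5 = 9.5391
χ² = 9.5391 + 9.5391 = 19.0782 ≈ 19.078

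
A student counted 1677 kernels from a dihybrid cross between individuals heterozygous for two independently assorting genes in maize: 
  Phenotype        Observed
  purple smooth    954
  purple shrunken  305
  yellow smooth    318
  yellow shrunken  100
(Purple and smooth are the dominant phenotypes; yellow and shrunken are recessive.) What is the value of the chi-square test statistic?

0.666

A dihybrid F₂ with independent assortment and complete dominance at both loci gives a 9:3:3:1 phenotypic ratio.
The 9:3:3:1 ratio has 16 parts, so with N = 1677 the expected counts are:
  purple smooth: 1677 × 9/16 = 943.3125
  purple shrunken: 1677 × 3/16 = 314.4375
  yellow smooth: 1677 × 3/16 = 314.4375
  yellow shrunken: 1677 × 1/16 = 104.8125
χ² = Σ (O − E)² / E
  purple smooth: (954 − 943.3125)² / 943.3125 = 0.1211
  purple shrunken: (305 − 314.4375)² / 314.4375 = 0.2833
  yellow smooth: (318 − 314.4375)² / 314.4375 = 0.0404
  yellow shrunken: (100 − 104.8125)² / 104.8125 = 0.2210
χ² = 0.1211 + 0.2833 + 0.0404 + 0.2210 = 0.6658 ≈ 0.666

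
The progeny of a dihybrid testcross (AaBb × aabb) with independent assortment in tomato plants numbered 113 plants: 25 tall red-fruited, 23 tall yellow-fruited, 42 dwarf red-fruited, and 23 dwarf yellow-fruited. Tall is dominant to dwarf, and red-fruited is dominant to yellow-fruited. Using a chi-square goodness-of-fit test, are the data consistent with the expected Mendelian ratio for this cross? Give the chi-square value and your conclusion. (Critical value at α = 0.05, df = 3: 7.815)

A dihybrid testcross with independent assortment gives a 1:1:1:1 ratio.
Under the 1:1:1:1 hypothesis (Σ ratio = 4, N = 113):
  tall red-fruited: 113 × 1/4 = 28.25
  tall yellow-fruited: 113 × 1/4 = 28.25
  dwarf red-fruited: 113 × 1/4 = 28.25
  dwarf yellow-fruited: 113 × 1/4 = 28.25
χ² = Σ (O − E)² / E
  tall red-fruited: (25 − 28.25)² / 28.25 = 0.3739
  tall yellow-fruited: (23 − 28.25)² / 28.25 = 0.9757
  dwarf red-fruited: (42 − 28.25)² / 28.25 = 6.6925
  dwarf yellow-fruited: (23 − 28.25)² / 28.25 = 0.9757
χ² = 0.3739 + 0.9757 + 6.6925 + 0.9757 = 9.0178 ≈ 9.018
Degrees of freedom = 4 − 1 = 3; critical value at α = 0.05 is 7.815.
Since 9.018 > 7.815, we reject the null hypothesis — the data do not fit the 1:1:1:1 ratio.

9.018; not consistent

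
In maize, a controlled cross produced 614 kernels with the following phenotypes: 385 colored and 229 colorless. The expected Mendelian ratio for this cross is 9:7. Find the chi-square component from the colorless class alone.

5.845

Under the 9:7 hypothesis (Σ ratio = 16, N = 614):
  colored: 614 × 9/16 = 345.375
  colorless: 614 × 7/16 = 268.625
Contribution of colorless: (229 − 268.625)² / 268.625 = 5.8451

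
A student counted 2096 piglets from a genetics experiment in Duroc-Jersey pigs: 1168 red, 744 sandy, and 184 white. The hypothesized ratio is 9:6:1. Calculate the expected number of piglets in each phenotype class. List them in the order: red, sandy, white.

1179, 786, 131

Expected counts for N = 2096 under a 9:6:1 ratio (total parts = 16):
  red: 2096 × 9/16 = 1179
  sandy: 2096 × 6/16 = 786
  white: 2096 × 1/16 = 131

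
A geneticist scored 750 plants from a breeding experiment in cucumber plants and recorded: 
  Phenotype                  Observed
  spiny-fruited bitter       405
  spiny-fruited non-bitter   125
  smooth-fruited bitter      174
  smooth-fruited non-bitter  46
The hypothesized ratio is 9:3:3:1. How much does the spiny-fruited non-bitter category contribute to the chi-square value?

The 9:3:3:1 ratio has 16 parts, so with N = 750 the expected counts are:
  spiny-fruited bitter: 750 × 9/16 = 421.875
  spiny-fruited non-bitter: 750 × 3/16 = 140.625
  smooth-fruited bitter: 750 × 3/16 = 140.625
  smooth-fruited non-bitter: 750 × 1/16 = 46.875
Contribution of spiny-fruited non-bitter: (125 − 140.625)² / 140.625 = 1.7361

1.736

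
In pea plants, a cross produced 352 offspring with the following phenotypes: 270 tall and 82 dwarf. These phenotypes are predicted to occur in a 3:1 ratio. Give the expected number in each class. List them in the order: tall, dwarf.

264, 88

Expected counts for N = 352 under a 3:1 ratio (total parts = 4):
  tall: 352 × 3/4 = 264
  dwarf: 352 × 1/4 = 88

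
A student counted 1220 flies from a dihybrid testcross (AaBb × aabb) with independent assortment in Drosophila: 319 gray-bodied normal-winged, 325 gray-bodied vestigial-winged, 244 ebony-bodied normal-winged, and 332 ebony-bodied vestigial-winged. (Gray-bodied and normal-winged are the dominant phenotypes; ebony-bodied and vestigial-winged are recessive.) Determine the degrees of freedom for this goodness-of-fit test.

3

A dihybrid testcross with independent assortment gives a 1:1:1:1 ratio.
A goodness-of-fit test with 4 phenotype classes has df = 4 − 1 = 3.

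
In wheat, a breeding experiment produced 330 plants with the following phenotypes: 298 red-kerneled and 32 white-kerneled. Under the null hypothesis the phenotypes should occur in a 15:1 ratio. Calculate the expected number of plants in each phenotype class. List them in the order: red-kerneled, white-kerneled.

309.375, 20.625

Expected counts for N = 330 under a 15:1 ratio (total parts = 16):
  red-kerneled: 330 × 15/16 = 309.375
  white-kerneled: 330 × 1/16 = 20.625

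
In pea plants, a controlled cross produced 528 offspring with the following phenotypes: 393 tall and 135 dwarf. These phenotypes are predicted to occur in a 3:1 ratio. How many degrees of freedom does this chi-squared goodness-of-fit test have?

A goodness-of-fit test with 2 phenotype classes has df = 2 − 1 = 1.

1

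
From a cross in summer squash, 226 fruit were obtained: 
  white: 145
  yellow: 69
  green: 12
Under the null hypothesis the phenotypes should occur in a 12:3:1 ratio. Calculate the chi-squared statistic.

20.590

Total ratio parts = 16. Expected numbers out of 226:
  white: 226 × 12/16 = 169.5
  yellow: 226 × 3/16 = 42.375
  green: 226 × 1/16 = 14.125
χ² = Σ (O − E)² / E
  white: (145 − 169.5)² / 169.5 = 3.5413
  yellow: (69 − 42.375)² / 42.375 = 16.7290
  green: (12 − 14.125)² / 14.125 = 0.3197
χ² = 3.5413 + 16.7290 + 0.3197 = 20.590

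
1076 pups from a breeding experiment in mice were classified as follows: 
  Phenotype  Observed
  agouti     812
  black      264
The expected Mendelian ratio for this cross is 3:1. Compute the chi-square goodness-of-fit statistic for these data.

Under the 3:1 hypothesis (Σ ratio = 4, N = 1076):
  agouti: 1076 × 3/4 = 807
  black: 1076 × 1/4 = 269
χ² = Σ (O − E)² / E
  agouti: (812 − 807)² / 807 = 0.0310
  black: (264 − 269)² / 269 = 0.0929
χ² = 0.0310 + 0.0929 = 0.1239 ≈ 0.124

0.124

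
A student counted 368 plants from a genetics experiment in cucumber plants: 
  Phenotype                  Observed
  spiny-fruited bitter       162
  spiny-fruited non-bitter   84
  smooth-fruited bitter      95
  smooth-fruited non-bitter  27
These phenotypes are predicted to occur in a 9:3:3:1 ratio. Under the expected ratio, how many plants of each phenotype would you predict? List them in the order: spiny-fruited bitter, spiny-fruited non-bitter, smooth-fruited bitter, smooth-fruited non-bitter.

Total ratio parts = 16. Expected numbers out of 368:
  spiny-fruited bitter: 368 × 9/16 = 207
  spiny-fruited non-bitter: 368 × 3/16 = 69
  smooth-fruited bitter: 368 × 3/16 = 69
  smooth-fruited non-bitter: 368 × 1/16 = 23

207, 69, 69, 23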